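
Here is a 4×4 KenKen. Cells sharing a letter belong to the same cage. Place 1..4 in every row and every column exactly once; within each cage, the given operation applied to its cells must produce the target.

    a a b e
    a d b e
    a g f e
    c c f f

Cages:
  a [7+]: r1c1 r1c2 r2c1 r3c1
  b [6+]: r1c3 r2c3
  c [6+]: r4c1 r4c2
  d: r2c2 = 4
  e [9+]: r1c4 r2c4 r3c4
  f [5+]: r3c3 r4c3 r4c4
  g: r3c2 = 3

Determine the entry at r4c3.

The 4 cells of cage a must have sum 7, so r1c2 = 1.
Cage d is a single given cell, leaving r2c2 = 4.
4 is placed in row 2, leaving r2c3 = 2.
Row 2 now contains 2, which forces r2c4 = 3.
Cage g is given, so r3c2 = 3.
2 is placed in column 3, leaving r3c3 = 1.
Column 2 now contains 4, which forces r4c2 = 2.
Column 3 now contains 1; hence r4c3 = 3.
Row 4 now contains 2, which forces r4c4 = 1.
Cage a needs sum 7; hence r1c1 = 3.
2 is placed in column 3, so r1c3 = 4.
Row 1 already has 4, leaving r1c4 = 2.
Row 2 already has 3, which forces r2c1 = 1.
1 is placed in row 3, leaving r3c1 = 2.
Column 4 already has 2, so r3c4 = 4.
Row 4 now contains 2, so r4c1 = 4.
Filled in: 3 1 4 2 / 1 4 2 3 / 2 3 1 4 / 4 2 3 1.

3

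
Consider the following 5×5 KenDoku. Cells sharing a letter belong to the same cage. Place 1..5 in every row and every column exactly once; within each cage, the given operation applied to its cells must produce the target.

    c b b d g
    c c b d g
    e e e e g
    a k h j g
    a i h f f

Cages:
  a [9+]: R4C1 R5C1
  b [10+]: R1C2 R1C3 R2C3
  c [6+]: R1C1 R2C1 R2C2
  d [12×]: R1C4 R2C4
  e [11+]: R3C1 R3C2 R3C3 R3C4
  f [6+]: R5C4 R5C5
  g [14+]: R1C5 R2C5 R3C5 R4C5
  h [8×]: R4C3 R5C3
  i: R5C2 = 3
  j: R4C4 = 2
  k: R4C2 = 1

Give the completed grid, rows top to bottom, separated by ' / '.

Cage k is a single given cell, which forces R4C2 = 1.
Cage j is a single given cell, which forces R4C4 = 2.
Cage i is a single given cell; hence R5C2 = 3.
Column 2 now contains 3, so R2C2 = 2.
2 is placed in column 2, so R3C2 = 5.
2 is placed in row 4, so R4C3 = 4.
Cage h needs two cells with product 8, which forces R5C3 = 2.
Column 2 already has 5, so R1C2 = 4.
Row 1 already has 4; hence R1C4 = 3.
3 is placed in column 4, leaving R2C4 = 4.
Cage e has sum 11, which forces R3C1 = 2.
3 is placed in column 4; hence R3C4 = 1.
Row 4 now contains 4, leaving R4C1 = 5.
5 is placed in row 4, which forces R4C5 = 3.
Cage a's pair has sum 9; hence R5C1 = 4.
Column 4 now contains 1; hence R5C4 = 5.
Row 5 already has 5, leaving R5C5 = 1.
3 is placed in row 1, so R1C1 = 1.
Row 1 now contains 1, so R1C3 = 5.
Cage g needs sum 14, leaving R1C5 = 2.
The 3 cells of cage c must have sum 6; hence R2C1 = 3.
Column 3 now contains 5, which forces R2C3 = 1.
3 is placed in column 5, so R2C5 = 5.
Row 3 already has 1; hence R3C3 = 3.
3 is placed in column 5, so R3C5 = 4.

1 4 5 3 2 / 3 2 1 4 5 / 2 5 3 1 4 / 5 1 4 2 3 / 4 3 2 5 1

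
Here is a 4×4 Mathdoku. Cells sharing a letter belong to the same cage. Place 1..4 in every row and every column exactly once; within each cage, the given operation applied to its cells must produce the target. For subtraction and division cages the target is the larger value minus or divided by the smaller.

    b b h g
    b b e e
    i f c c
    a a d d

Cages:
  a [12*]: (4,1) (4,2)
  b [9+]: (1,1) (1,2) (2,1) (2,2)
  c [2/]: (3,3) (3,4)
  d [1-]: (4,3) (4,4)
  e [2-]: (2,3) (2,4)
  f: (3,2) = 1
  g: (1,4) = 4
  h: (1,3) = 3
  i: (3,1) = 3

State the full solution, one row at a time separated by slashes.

1 2 3 4 / 2 4 1 3 / 3 1 4 2 / 4 3 2 1

H is a freebie, so (1,3) = 3.
G is a freebie, leaving (1,4) = 4.
Cage i is a single given cell, leaving (3,1) = 3.
Cage f is given; hence (3,2) = 1.
Row 3 now contains 1, so (3,4) = 2.
Column 1 already has 3; hence (4,1) = 4.
Row 4 already has 4; hence (4,2) = 3.
3 is placed in row 4, so (4,4) = 1.
Cage b has sum 9, so (1,1) = 1.
Column 2 now contains 1, which forces (1,2) = 2.
Cage b needs sum 9, leaving (2,1) = 2.
Cage b has sum 9, so (2,2) = 4.
Cage e needs two cells with difference 2; hence (2,3) = 1.
Column 4 now contains 1, so (2,4) = 3.
Row 3 already has 2; hence (3,3) = 4.
1 is placed in row 4, leaving (4,3) = 2.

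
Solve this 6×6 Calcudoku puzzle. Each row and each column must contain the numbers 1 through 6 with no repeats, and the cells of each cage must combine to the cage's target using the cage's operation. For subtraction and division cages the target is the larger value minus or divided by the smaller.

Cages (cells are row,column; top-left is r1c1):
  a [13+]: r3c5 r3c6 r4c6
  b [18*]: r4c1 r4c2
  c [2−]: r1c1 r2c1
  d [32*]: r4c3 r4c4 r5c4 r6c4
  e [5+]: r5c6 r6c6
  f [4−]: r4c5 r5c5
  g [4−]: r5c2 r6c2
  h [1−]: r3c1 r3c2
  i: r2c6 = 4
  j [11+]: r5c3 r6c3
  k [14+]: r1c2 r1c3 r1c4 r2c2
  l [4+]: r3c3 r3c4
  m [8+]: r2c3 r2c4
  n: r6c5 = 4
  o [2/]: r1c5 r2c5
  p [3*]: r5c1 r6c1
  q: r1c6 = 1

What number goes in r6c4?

1

Cage q is given, which forces r1c6 = 1.
Cage i is given, so r2c6 = 4.
The 4 cells of cage d must have product 32, which forces r4c3 = 4.
Cage n is given, leaving r6c5 = 4.
The 4 cells of cage d must have product 32; hence r5c4 = 4.
Column 3 needs a 1, and only r3c3 is open for it.
Row 3 now contains 1; hence r3c4 = 3.
The only place for 2 in column 1 is r2c1.
Cage c's pair has difference 2, which forces r1c1 = 4.
Cage m's pair has sum 8, which forces r2c3 = 3.
Cage m's pair has sum 8, leaving r2c4 = 5.
5 is placed in row 2, so r2c2 = 1.
1 is placed in row 2; hence r2c5 = 6.
Cage o needs two cells with quotient 2; hence r1c5 = 3.
The only place for 4 in row 3 is r3c2.
Cage h needs two cells with difference 1; hence r3c1 = 5.
Row 3 now contains 5; hence r3c5 = 2.
Row 3 already has 2, leaving r3c6 = 6.
The 3 cells of cage a must have sum 13, so r4c6 = 5.
Row 4 now contains 5, so r4c5 = 1.
Cage f's pair has difference 4; hence r5c5 = 5.
Row 4 now contains 1; hence r4c4 = 2.
5 is placed in row 5, leaving r5c3 = 6.
The two cells of cage j must have sum 11, so r6c3 = 5.
The 4 cells of cage d must have product 32, which forces r6c4 = 1.
Cage k has sum 14; hence r1c2 = 5.
Column 3 already has 5, which forces r1c3 = 2.
Column 4 now contains 2; hence r1c4 = 6.
Cage p's pair has product 3, so r5c1 = 1.
Row 5 already has 6; hence r5c2 = 2.
Row 5 already has 2, so r5c6 = 3.
1 is placed in row 6; hence r6c1 = 3.
Cage g needs two cells with difference 4, so r6c2 = 6.
Column 6 already has 3; hence r6c6 = 2.
Column 1 already has 3, which forces r4c1 = 6.
6 is placed in column 2; hence r4c2 = 3.
Completed grid: 4 5 2 6 3 1 / 2 1 3 5 6 4 / 5 4 1 3 2 6 / 6 3 4 2 1 5 / 1 2 6 4 5 3 / 3 6 5 1 4 2.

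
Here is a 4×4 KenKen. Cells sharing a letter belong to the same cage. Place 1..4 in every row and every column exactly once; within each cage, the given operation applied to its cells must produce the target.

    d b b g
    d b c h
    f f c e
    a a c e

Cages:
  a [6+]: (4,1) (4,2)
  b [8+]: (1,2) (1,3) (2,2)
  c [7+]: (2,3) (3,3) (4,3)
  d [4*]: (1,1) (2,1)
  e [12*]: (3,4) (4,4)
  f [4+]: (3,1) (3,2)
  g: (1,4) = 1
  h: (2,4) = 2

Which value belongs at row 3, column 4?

Cage g is given, which forces (1,4) = 1.
Cage h is given, which forces (2,4) = 2.
Row 1 now contains 1, leaving (1,1) = 4.
Row 1 now contains 4; hence (1,3) = 3.
Cage d needs two cells with product 4, leaving (2,1) = 1.
1 is placed in row 2, which forces (2,2) = 3.
1 is placed in row 2, leaving (2,3) = 4.
Column 1 now contains 1, so (3,1) = 3.
3 is placed in column 2; hence (3,2) = 1.
1 is placed in row 3, so (3,3) = 2.
Row 3 now contains 3, so (3,4) = 4.
Column 1 already has 4, which forces (4,1) = 2.
Row 4 now contains 2; hence (4,2) = 4.
Column 3 already has 2; hence (4,3) = 1.
Column 4 already has 4, leaving (4,4) = 3.
Row 1 already has 3, leaving (1,2) = 2.
Filled in: 4 2 3 1 / 1 3 4 2 / 3 1 2 4 / 2 4 1 3.

4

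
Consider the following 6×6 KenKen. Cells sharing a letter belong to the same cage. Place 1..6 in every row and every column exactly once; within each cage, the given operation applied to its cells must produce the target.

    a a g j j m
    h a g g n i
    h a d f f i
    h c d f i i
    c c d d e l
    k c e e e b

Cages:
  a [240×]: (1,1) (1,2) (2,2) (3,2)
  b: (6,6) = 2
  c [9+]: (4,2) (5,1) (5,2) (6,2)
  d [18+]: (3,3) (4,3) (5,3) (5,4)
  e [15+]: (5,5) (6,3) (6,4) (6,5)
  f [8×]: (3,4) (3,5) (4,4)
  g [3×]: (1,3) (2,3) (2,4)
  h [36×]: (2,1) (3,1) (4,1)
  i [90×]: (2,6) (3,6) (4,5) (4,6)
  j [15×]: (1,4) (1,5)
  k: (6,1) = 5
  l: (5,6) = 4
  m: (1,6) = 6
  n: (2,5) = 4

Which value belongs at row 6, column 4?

The 3 cells of cage g must have product 3, leaving (1,3) = 1.
Cage m is a single given cell; hence (1,6) = 6.
Cage g has product 3, which forces (2,3) = 3.
Cage g needs product 3, which forces (2,4) = 1.
Cage n is given, leaving (2,5) = 4.
Cage l is given; hence (5,6) = 4.
Cage k is a single given cell; hence (6,1) = 5.
B is a freebie; hence (6,6) = 2.
Column 6 already has 2, so (2,6) = 5.
Cage f needs product 8, so (3,5) = 1.
Row 3 now contains 1, leaving (3,6) = 3.
Cage i needs product 90; hence (4,5) = 6.
3 is placed in column 6, so (4,6) = 1.
Column 5 already has 6, so (6,5) = 3.
Cage j's pair has product 15, so (1,4) = 3.
Column 5 now contains 3, which forces (1,5) = 5.
The 3 cells of cage h must have product 36, leaving (4,1) = 3.
Cage e needs sum 15, which forces (5,5) = 2.
Cage a needs product 240, so (2,2) = 6.
Cage a has product 240; hence (3,2) = 5.
Row 3 already has 5; hence (3,3) = 2.
Row 3 already has 2, so (3,4) = 4.
Column 3 now contains 2; hence (4,3) = 5.
Column 4 now contains 4, leaving (4,4) = 2.
2 is placed in row 5, leaving (5,1) = 1.
Column 2 already has 5; hence (5,2) = 3.
Cage d has sum 18; hence (5,3) = 6.
Cage d has sum 18, so (5,4) = 5.
Cage c has sum 9, so (6,2) = 1.
Column 3 already has 6; hence (6,3) = 4.
Column 4 now contains 4; hence (6,4) = 6.
Row 2 already has 6, which forces (2,1) = 2.
Row 3 already has 2, leaving (3,1) = 6.
Row 4 already has 2, which forces (4,2) = 4.
Column 1 now contains 2; hence (1,1) = 4.
4 is placed in column 2, which forces (1,2) = 2.
The full grid is 4 2 1 3 5 6 / 2 6 3 1 4 5 / 6 5 2 4 1 3 / 3 4 5 2 6 1 / 1 3 6 5 2 4 / 5 1 4 6 3 2.

6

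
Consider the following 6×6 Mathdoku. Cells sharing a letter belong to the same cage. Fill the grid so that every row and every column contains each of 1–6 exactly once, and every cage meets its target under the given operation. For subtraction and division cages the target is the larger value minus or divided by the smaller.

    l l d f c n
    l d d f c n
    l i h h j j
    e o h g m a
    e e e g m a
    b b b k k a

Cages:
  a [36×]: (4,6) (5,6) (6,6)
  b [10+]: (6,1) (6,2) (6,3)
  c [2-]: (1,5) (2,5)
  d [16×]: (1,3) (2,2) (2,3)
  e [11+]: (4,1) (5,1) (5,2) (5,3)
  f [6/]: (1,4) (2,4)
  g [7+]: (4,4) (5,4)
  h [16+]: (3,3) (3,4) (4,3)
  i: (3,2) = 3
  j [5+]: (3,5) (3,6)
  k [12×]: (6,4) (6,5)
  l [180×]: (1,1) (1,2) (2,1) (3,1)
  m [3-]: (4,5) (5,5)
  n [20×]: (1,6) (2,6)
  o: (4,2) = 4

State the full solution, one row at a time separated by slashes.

5 6 2 1 3 4 / 3 2 4 6 1 5 / 2 3 6 5 4 1 / 1 4 5 3 2 6 / 6 1 3 4 5 2 / 4 5 1 2 6 3

Cage i is a single given cell; hence (3,2) = 3.
Cage o is a single given cell, so (4,2) = 4.
Cage d has product 16, so (1,3) = 2.
Column 2 already has 4, leaving (2,2) = 2.
Cage d needs product 16, which forces (2,3) = 4.
4 is placed in row 2, so (2,6) = 5.
4 is placed in column 3; hence (3,3) = 6.
Row 3 already has 6, which forces (3,4) = 5.
6 is placed in column 3, so (4,3) = 5.
5 is placed in column 6, which forces (1,6) = 4.
Column 6 already has 4, so (3,6) = 1.
Row 3 now contains 1, which forces (3,1) = 2.
Row 3 now contains 1; hence (3,5) = 4.
Row 5 needs a 2, and only (5,6) is open for it.
In row 4, 2 can only go at (4,5), so (4,5) = 2.
Cage m needs two cells with difference 3, which forces (5,5) = 5.
The only place for 2 in row 6 is (6,4).
Cage k's pair has product 12, leaving (6,5) = 6.
Row 6 already has 6, so (6,6) = 3.
3 is placed in column 6; hence (4,6) = 6.
The 3 cells of cage b must have sum 10, which forces (6,1) = 4.
Cage b has sum 10, leaving (6,2) = 5.
3 is placed in row 6, which forces (6,3) = 1.
Cage l has product 180, leaving (1,1) = 5.
5 is placed in column 2; hence (1,2) = 6.
Row 1 now contains 6, leaving (1,4) = 1.
Row 1 now contains 1, so (1,5) = 3.
The 4 cells of cage l must have product 180, leaving (2,1) = 3.
Column 4 now contains 1, which forces (2,4) = 6.
3 is placed in column 5; hence (2,5) = 1.
The 4 cells of cage e must have sum 11, so (4,1) = 1.
Column 4 now contains 1, which forces (4,4) = 3.
The 4 cells of cage e must have sum 11, so (5,1) = 6.
The 4 cells of cage e must have sum 11, which forces (5,2) = 1.
Column 3 now contains 1, which forces (5,3) = 3.
Column 4 now contains 6, leaving (5,4) = 4.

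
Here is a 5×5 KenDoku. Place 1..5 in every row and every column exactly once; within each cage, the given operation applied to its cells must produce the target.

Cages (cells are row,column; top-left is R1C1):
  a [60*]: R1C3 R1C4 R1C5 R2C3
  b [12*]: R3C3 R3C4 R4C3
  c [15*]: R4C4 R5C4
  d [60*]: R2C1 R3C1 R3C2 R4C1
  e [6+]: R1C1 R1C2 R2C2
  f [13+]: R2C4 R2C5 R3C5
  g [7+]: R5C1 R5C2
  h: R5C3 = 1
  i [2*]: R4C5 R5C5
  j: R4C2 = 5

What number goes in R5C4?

5

Cage j is given, so R4C2 = 5.
5 is placed in row 4; hence R4C4 = 3.
Cage h is given, so R5C3 = 1.
Column 4 already has 3, leaving R5C4 = 5.
Row 5 now contains 1, leaving R5C5 = 2.
Column 4 now contains 5; hence R2C4 = 4.
Cage f needs sum 13, which forces R2C5 = 5.
Cage b has product 12, which forces R3C3 = 3.
Cage f has sum 13, which forces R3C5 = 4.
Column 5 already has 2; hence R4C5 = 1.
Cage a needs product 60, which forces R1C3 = 5.
Cage a has product 60; hence R1C4 = 2.
Column 5 already has 1, leaving R1C5 = 3.
Cage d has product 60; hence R2C1 = 3.
3 is placed in column 3; hence R2C3 = 2.
Cage d has product 60, so R3C1 = 5.
Column 4 already has 2, which forces R3C4 = 1.
Column 3 now contains 2; hence R4C3 = 4.
3 is placed in column 1, which forces R5C1 = 4.
Row 5 now contains 4; hence R5C2 = 3.
Row 1 now contains 3, which forces R1C1 = 1.
Cage e needs sum 6, which forces R1C2 = 4.
Row 2 now contains 2; hence R2C2 = 1.
Row 3 now contains 1; hence R3C2 = 2.
Row 4 now contains 4, leaving R4C1 = 2.
Filled in: 1 4 5 2 3 / 3 1 2 4 5 / 5 2 3 1 4 / 2 5 4 3 1 / 4 3 1 5 2.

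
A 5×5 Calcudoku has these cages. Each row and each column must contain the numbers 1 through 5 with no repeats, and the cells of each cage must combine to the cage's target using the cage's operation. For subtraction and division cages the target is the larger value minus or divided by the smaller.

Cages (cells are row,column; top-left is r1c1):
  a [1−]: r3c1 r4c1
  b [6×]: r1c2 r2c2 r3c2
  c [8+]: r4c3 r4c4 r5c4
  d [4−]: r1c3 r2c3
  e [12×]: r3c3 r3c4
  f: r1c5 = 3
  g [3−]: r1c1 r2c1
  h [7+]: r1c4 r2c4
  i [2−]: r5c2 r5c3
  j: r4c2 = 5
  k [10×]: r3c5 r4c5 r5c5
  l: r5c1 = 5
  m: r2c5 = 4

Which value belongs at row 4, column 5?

2

F is a freebie, so r1c5 = 3.
Cage m is a single given cell, which forces r2c5 = 4.
J is a freebie; hence r4c2 = 5.
L is a freebie; hence r5c1 = 5.
Cage g's pair has difference 3, so r1c1 = 4.
The two cells of cage g must have difference 3, which forces r2c1 = 1.
1 is placed in row 2, leaving r2c3 = 5.
The 3 cells of cage k must have product 10; hence r3c5 = 5.
5 is placed in column 3, leaving r1c3 = 1.
The two cells of cage h must have sum 7; hence r1c4 = 5.
Cage h needs two cells with sum 7, leaving r2c4 = 2.
Row 1 already has 1; hence r1c2 = 2.
Row 2 now contains 2, which forces r2c2 = 3.
Cage b needs product 6; hence r3c2 = 1.
1 is placed in column 2, leaving r5c2 = 4.
Cage i needs two cells with difference 2, which forces r5c3 = 2.
Row 5 now contains 2, leaving r5c5 = 1.
The 3 cells of cage c must have sum 8; hence r4c3 = 4.
Cage c has sum 8, leaving r4c4 = 1.
1 is placed in column 5, which forces r4c5 = 2.
Row 5 already has 1; hence r5c4 = 3.
The two cells of cage a must have difference 1, so r3c1 = 2.
Column 3 already has 4; hence r3c3 = 3.
3 is placed in column 4; hence r3c4 = 4.
Row 4 now contains 2, leaving r4c1 = 3.
Completed grid: 4 2 1 5 3 / 1 3 5 2 4 / 2 1 3 4 5 / 3 5 4 1 2 / 5 4 2 3 1.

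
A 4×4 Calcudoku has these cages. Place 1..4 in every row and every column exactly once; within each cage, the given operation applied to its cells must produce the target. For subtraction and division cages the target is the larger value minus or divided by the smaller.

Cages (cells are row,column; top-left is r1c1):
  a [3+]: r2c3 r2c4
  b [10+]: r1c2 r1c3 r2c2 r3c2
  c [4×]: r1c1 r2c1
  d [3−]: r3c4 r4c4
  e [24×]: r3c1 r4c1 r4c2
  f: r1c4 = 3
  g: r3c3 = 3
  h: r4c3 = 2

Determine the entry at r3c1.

F is a freebie, so r1c4 = 3.
Cage g is given, which forces r3c3 = 3.
Cage h is a single given cell; hence r4c3 = 2.
Cage b needs sum 10, leaving r2c2 = 3.
2 is placed in column 3; hence r2c3 = 1.
Cage a needs two cells with sum 3, which forces r2c4 = 2.
The 3 cells of cage e must have product 24, leaving r3c1 = 2.
Column 2 now contains 3, so r4c2 = 4.
Row 4 already has 4, so r4c4 = 1.
Cage c's pair has product 4, which forces r1c1 = 1.
Cage b has sum 10, which forces r1c2 = 2.
Column 3 now contains 1, leaving r1c3 = 4.
Row 2 already has 1, so r2c1 = 4.
Column 2 already has 4, leaving r3c2 = 1.
Column 4 now contains 1, so r3c4 = 4.
Row 4 already has 4, which forces r4c1 = 3.
The full grid is 1 2 4 3 / 4 3 1 2 / 2 1 3 4 / 3 4 2 1.

2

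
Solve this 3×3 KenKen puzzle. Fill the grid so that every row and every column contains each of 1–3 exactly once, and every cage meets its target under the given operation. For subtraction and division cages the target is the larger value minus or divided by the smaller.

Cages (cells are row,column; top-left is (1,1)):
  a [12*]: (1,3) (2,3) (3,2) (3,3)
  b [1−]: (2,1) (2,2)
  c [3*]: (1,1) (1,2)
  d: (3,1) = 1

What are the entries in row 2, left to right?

2 3 1

D is a freebie, so (3,1) = 1.
The 4 cells of cage a must have product 12, which forces (3,2) = 2.
1 is placed in row 3, which forces (3,3) = 3.
Column 1 now contains 1, so (1,1) = 3.
Cage c's pair has product 3, which forces (1,2) = 1.
Row 1 already has 1; hence (1,3) = 2.
The two cells of cage b must have difference 1, which forces (2,1) = 2.
1 is placed in column 2; hence (2,2) = 3.
2 is placed in column 3, so (2,3) = 1.
Completed grid: 3 1 2 / 2 3 1 / 1 2 3.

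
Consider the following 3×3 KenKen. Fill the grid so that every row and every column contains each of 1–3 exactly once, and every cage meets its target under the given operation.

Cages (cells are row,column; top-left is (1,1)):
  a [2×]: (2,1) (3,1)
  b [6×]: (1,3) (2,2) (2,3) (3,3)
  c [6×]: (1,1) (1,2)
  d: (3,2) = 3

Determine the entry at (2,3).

3

Cage b has product 6, leaving (2,2) = 1.
D is a freebie, leaving (3,2) = 3.
The two cells of cage c must have product 6, which forces (1,1) = 3.
3 is placed in column 2, leaving (1,2) = 2.
Row 1 already has 2, so (1,3) = 1.
Row 2 now contains 1, which forces (2,1) = 2.
Row 2 now contains 2, so (2,3) = 3.
The two cells of cage a must have product 2, leaving (3,1) = 1.
1 is placed in column 3, which forces (3,3) = 2.
Filled in: 3 2 1 / 2 1 3 / 1 3 2.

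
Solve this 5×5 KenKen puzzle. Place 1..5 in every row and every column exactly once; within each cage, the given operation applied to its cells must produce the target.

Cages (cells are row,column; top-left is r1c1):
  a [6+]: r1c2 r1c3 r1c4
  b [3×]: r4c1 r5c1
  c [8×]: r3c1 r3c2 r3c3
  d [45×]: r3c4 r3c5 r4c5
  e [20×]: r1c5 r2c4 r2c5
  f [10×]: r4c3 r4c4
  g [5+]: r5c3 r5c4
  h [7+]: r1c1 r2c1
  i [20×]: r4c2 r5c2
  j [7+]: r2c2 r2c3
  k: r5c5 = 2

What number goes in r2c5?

1

Cage d needs product 45, which forces r3c4 = 3.
Cage d needs product 45, so r3c5 = 5.
Cage d needs product 45, leaving r4c5 = 3.
Cage k is given; hence r5c5 = 2.
Cage e needs product 20; hence r2c4 = 5.
Row 4 already has 3, which forces r4c1 = 1.
Column 4 already has 5, so r4c4 = 2.
Cage b needs two cells with product 3, so r5c1 = 3.
Cage h needs two cells with sum 7, so r1c1 = 5.
Column 4 already has 2; hence r1c4 = 1.
Row 1 already has 1; hence r1c5 = 4.
Cage h's pair has sum 7, which forces r2c1 = 2.
Column 5 now contains 4; hence r2c5 = 1.
Column 1 already has 2; hence r3c1 = 4.
2 is placed in row 4, which forces r4c3 = 5.
1 is placed in column 4, so r5c4 = 4.
Row 4 already has 5; hence r4c2 = 4.
4 is placed in row 5; hence r5c2 = 5.
4 is placed in row 5, so r5c3 = 1.
Column 2 now contains 4; hence r2c2 = 3.
The two cells of cage j must have sum 7, leaving r2c3 = 4.
Cage c has product 8, leaving r3c2 = 1.
1 is placed in column 3, which forces r3c3 = 2.
Column 2 already has 3, which forces r1c2 = 2.
2 is placed in column 3; hence r1c3 = 3.
Completed grid: 5 2 3 1 4 / 2 3 4 5 1 / 4 1 2 3 5 / 1 4 5 2 3 / 3 5 1 4 2.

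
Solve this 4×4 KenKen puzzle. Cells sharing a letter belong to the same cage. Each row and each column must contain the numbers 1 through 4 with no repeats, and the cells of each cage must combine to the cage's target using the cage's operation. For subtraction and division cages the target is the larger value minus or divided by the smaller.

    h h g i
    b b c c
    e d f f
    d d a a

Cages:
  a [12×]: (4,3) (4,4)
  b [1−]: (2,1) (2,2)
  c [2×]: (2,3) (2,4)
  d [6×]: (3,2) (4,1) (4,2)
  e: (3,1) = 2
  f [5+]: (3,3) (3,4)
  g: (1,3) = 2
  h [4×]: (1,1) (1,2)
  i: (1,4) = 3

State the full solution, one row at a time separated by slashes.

G is a freebie, so (1,3) = 2.
I is a freebie; hence (1,4) = 3.
2 is placed in column 3, which forces (2,3) = 1.
Row 2 now contains 1, which forces (2,4) = 2.
Cage e is a single given cell, leaving (3,1) = 2.
Column 4 already has 3, so (4,4) = 4.
Cage f needs two cells with sum 5, which forces (3,3) = 4.
Column 4 already has 4, so (3,4) = 1.
The 3 cells of cage d must have product 6; hence (4,2) = 2.
Row 4 already has 4; hence (4,3) = 3.
1 is placed in row 3, so (3,2) = 3.
Row 4 already has 3, so (4,1) = 1.
Column 1 already has 1, which forces (1,1) = 4.
Cage h needs two cells with product 4, which forces (1,2) = 1.
Cage b needs two cells with difference 1, so (2,1) = 3.
Column 2 now contains 3; hence (2,2) = 4.

4 1 2 3 / 3 4 1 2 / 2 3 4 1 / 1 2 3 4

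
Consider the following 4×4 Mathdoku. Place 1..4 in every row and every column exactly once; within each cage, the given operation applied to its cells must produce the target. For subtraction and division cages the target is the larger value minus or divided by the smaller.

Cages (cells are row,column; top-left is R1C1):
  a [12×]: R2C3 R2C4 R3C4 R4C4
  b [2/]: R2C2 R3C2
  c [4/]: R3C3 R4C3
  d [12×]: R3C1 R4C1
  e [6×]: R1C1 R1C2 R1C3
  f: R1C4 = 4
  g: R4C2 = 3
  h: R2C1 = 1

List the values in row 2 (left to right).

1 4 2 3

F is a freebie, which forces R1C4 = 4.
Cage h is given, leaving R2C1 = 1.
Row 2 now contains 1, which forces R2C3 = 2.
Row 2 now contains 1, which forces R2C4 = 3.
G is a freebie; hence R4C2 = 3.
Row 2 now contains 2, which forces R2C2 = 4.
Cage d needs two cells with product 12, so R3C1 = 3.
Cage b needs two cells with quotient 2, which forces R3C2 = 2.
2 is placed in row 3, leaving R3C4 = 1.
Row 4 now contains 3, so R4C1 = 4.
Row 4 already has 4, leaving R4C3 = 1.
Column 4 now contains 1; hence R4C4 = 2.
3 is placed in column 1, so R1C1 = 2.
2 is placed in column 2, which forces R1C2 = 1.
Column 3 already has 1, leaving R1C3 = 3.
Row 3 now contains 1, so R3C3 = 4.
The full grid is 2 1 3 4 / 1 4 2 3 / 3 2 4 1 / 4 3 1 2.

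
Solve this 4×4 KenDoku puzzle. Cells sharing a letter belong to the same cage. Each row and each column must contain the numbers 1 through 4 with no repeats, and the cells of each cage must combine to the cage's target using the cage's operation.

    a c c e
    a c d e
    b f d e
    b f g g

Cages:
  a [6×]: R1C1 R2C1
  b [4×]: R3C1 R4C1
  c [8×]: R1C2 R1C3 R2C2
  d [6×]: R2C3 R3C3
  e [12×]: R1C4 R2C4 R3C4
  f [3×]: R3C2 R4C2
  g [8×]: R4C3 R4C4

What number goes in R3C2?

1

Row 3 needs a 2, and only R3C3 is open for it.
Column 3 now contains 2, leaving R2C3 = 3.
Column 3 now contains 2; hence R4C3 = 4.
The two cells of cage g must have product 8; hence R4C4 = 2.
Cage a's pair has product 6, which forces R1C1 = 3.
4 is placed in column 3; hence R1C3 = 1.
Row 1 already has 1, which forces R1C4 = 4.
Row 2 now contains 3; hence R2C1 = 2.
Row 2 now contains 2, leaving R2C2 = 4.
4 is placed in column 4, so R2C4 = 1.
Cage b needs two cells with product 4, which forces R3C1 = 4.
Column 4 now contains 1, which forces R3C4 = 3.
4 is placed in row 4, so R4C1 = 1.
Row 4 already has 1, leaving R4C2 = 3.
Row 1 already has 4, leaving R1C2 = 2.
Row 3 already has 3, which forces R3C2 = 1.
Completed grid: 3 2 1 4 / 2 4 3 1 / 4 1 2 3 / 1 3 4 2.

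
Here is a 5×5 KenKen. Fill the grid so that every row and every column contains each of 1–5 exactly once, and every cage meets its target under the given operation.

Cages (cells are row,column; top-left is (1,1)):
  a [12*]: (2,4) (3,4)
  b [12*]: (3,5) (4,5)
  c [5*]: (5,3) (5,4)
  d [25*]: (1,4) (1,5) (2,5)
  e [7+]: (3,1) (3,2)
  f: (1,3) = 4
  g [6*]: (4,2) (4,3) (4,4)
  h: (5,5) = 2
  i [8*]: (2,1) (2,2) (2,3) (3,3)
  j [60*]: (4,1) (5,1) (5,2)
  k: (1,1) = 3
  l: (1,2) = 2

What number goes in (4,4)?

2

Cage k is given, leaving (1,1) = 3.
Cage l is a single given cell, which forces (1,2) = 2.
Cage f is given; hence (1,3) = 4.
Cage d has product 25; hence (1,4) = 5.
Cage d has product 25; hence (1,5) = 1.
Column 3 already has 4, leaving (2,3) = 2.
Cage d needs product 25; hence (2,5) = 5.
The 4 cells of cage i must have product 8, leaving (3,3) = 1.
1 is placed in column 3, so (4,3) = 3.
Row 4 already has 3, leaving (4,5) = 4.
1 is placed in column 3, leaving (5,3) = 5.
Column 4 now contains 5; hence (5,4) = 1.
H is a freebie, so (5,5) = 2.
Column 5 now contains 4, which forces (3,5) = 3.
Row 4 already has 4, which forces (4,1) = 5.
Row 4 already has 3, so (4,2) = 1.
Column 4 now contains 1, so (4,4) = 2.
5 is placed in row 5; hence (5,1) = 4.
Cage j has product 60, so (5,2) = 3.
Column 1 already has 4, which forces (2,1) = 1.
Column 2 now contains 1; hence (2,2) = 4.
Cage a's pair has product 12; hence (2,4) = 3.
Column 1 already has 4; hence (3,1) = 2.
Row 3 already has 3, which forces (3,2) = 5.
Row 3 already has 3, leaving (3,4) = 4.
Completed grid: 3 2 4 5 1 / 1 4 2 3 5 / 2 5 1 4 3 / 5 1 3 2 4 / 4 3 5 1 2.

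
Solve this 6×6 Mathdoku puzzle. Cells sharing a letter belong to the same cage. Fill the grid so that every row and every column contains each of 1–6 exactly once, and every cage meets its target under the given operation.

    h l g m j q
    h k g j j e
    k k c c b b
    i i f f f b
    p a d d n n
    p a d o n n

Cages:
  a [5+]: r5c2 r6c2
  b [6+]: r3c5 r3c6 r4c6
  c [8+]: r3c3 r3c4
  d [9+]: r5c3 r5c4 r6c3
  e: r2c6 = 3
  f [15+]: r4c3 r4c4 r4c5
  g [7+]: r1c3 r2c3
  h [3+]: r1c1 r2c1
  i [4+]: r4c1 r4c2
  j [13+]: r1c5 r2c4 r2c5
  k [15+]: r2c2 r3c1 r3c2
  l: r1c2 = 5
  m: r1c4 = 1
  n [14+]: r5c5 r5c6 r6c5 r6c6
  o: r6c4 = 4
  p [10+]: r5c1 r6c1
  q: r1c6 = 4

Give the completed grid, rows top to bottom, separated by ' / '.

2 5 3 1 6 4 / 1 6 4 2 5 3 / 5 4 2 6 3 1 / 3 1 6 5 4 2 / 4 2 5 3 1 6 / 6 3 1 4 2 5

L is a freebie; hence r1c2 = 5.
M is a freebie; hence r1c4 = 1.
Cage q is given, so r1c6 = 4.
Cage e is a single given cell, leaving r2c6 = 3.
O is a freebie; hence r6c4 = 4.
1 is placed in row 1, which forces r1c1 = 2.
Cage h's pair has sum 3; hence r2c1 = 1.
The 3 cells of cage b must have sum 6, which forces r3c5 = 3.
1 is placed in column 1, which forces r4c1 = 3.
3 is placed in row 4, leaving r4c2 = 1.
Row 4 already has 1; hence r4c6 = 2.
Cage p needs two cells with sum 10, leaving r5c1 = 4.
Row 6 already has 4, which forces r6c1 = 6.
Cage g needs two cells with sum 7, so r1c3 = 3.
Column 5 already has 3, leaving r1c5 = 6.
Cage g's pair has sum 7, which forces r2c3 = 4.
Column 1 now contains 6, so r3c1 = 5.
2 is placed in column 6, which forces r3c6 = 1.
Column 6 now contains 1; hence r6c6 = 5.
Row 2 already has 4; hence r2c2 = 6.
Cage k needs sum 15, so r3c2 = 4.
Cage f has sum 15, which forces r4c5 = 4.
Column 6 already has 5, leaving r5c6 = 6.
Cage d has sum 9, which forces r5c3 = 5.
Column 3 now contains 5, which forces r4c3 = 6.
Cage f needs sum 15, leaving r4c4 = 5.
5 is placed in column 4, which forces r2c4 = 2.
Cage j has sum 13, leaving r2c5 = 5.
6 is placed in column 3, so r3c3 = 2.
Cage c needs two cells with sum 8, which forces r3c4 = 6.
Column 4 already has 2, leaving r5c4 = 3.
Column 3 already has 2, so r6c3 = 1.
Row 6 now contains 1, leaving r6c5 = 2.
3 is placed in row 5, which forces r5c2 = 2.
Column 5 already has 2, which forces r5c5 = 1.
2 is placed in row 6, so r6c2 = 3.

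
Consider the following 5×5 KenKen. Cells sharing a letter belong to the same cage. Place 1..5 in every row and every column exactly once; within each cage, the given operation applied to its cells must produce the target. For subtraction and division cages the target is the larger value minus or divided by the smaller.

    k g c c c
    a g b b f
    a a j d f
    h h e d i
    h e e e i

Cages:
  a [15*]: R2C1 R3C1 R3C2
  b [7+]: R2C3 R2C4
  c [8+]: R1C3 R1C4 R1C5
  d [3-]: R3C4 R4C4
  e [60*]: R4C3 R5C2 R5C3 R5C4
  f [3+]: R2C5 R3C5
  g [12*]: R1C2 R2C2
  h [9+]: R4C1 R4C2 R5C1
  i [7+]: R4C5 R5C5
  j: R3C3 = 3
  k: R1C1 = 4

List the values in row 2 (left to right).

3 4 2 5 1

Cage k is a single given cell, so R1C1 = 4.
Row 1 now contains 4, so R1C2 = 3.
3 is placed in column 2, which forces R2C2 = 4.
Cage j is a single given cell, so R3C3 = 3.
The 3 cells of cage a must have product 15, which forces R2C1 = 3.
Cage e needs product 60, which forces R5C4 = 3.
The 3 cells of cage h must have sum 9; hence R4C1 = 5.
Cage h has sum 9, which forces R4C2 = 2.
2 is placed in row 4; hence R4C5 = 3.
Cage h needs sum 9, leaving R5C1 = 2.
5 is placed in column 1; hence R3C1 = 1.
The 3 cells of cage a must have product 15; hence R3C2 = 5.
Row 3 already has 1, which forces R3C4 = 4.
Row 3 already has 1, which forces R3C5 = 2.
4 is placed in column 4, which forces R4C4 = 1.
5 is placed in column 2, so R5C2 = 1.
Cage i needs two cells with sum 7, leaving R5C5 = 4.
Column 5 now contains 2, which forces R2C5 = 1.
Row 4 already has 1; hence R4C3 = 4.
4 is placed in row 5; hence R5C3 = 5.
The 3 cells of cage c must have sum 8, which forces R1C3 = 1.
The 3 cells of cage c must have sum 8, so R1C4 = 2.
Column 5 already has 1, so R1C5 = 5.
5 is placed in column 3, leaving R2C3 = 2.
Cage b needs two cells with sum 7, so R2C4 = 5.
Filled in: 4 3 1 2 5 / 3 4 2 5 1 / 1 5 3 4 2 / 5 2 4 1 3 / 2 1 5 3 4.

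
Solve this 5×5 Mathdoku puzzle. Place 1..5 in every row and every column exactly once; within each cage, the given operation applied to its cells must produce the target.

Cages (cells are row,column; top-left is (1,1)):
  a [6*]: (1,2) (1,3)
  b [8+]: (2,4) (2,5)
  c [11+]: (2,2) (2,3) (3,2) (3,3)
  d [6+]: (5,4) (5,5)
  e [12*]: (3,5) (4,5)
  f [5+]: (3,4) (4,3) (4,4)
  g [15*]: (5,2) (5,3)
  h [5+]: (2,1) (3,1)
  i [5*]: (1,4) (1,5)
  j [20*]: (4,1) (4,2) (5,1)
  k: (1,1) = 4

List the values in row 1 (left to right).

Cage k is a single given cell, leaving (1,1) = 4.
In row 4, 5 can only go at (4,1), so (4,1) = 5.
Column 1 needs a 1, and only (5,1) is open for it.
The 3 cells of cage j must have product 20, leaving (4,2) = 4.
Row 4 now contains 4, so (4,5) = 3.
The two cells of cage b must have sum 8, so (2,4) = 3.
Column 5 already has 3, which forces (2,5) = 5.
Cage f needs sum 5, which forces (3,4) = 2.
Column 5 already has 3, so (3,5) = 4.
Cage f has sum 5; hence (4,3) = 2.
Row 4 now contains 3, leaving (4,4) = 1.
Column 4 already has 2, so (5,4) = 4.
Column 5 already has 4, leaving (5,5) = 2.
The two cells of cage a must have product 6; hence (1,2) = 2.
2 is placed in column 3, which forces (1,3) = 3.
Column 4 already has 1, so (1,4) = 5.
Column 5 now contains 5, leaving (1,5) = 1.
Row 2 now contains 3, leaving (2,1) = 2.
Column 2 now contains 2, leaving (2,2) = 1.
Row 2 now contains 1, so (2,3) = 4.
2 is placed in row 3, so (3,1) = 3.
Row 3 now contains 3, which forces (3,2) = 5.
Row 3 now contains 5, so (3,3) = 1.
5 is placed in column 2, leaving (5,2) = 3.
Column 3 already has 3, which forces (5,3) = 5.
Completed grid: 4 2 3 5 1 / 2 1 4 3 5 / 3 5 1 2 4 / 5 4 2 1 3 / 1 3 5 4 2.

4 2 3 5 1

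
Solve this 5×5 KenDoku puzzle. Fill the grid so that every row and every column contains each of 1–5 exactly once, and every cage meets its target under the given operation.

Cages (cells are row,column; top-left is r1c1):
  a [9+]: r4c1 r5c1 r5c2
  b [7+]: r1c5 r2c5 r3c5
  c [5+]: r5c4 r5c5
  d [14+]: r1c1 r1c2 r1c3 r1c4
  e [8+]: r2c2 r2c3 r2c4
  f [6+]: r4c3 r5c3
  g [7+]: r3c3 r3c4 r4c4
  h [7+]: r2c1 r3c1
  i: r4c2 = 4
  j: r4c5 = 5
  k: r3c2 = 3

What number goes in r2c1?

5

K is a freebie, which forces r3c2 = 3.
Cage i is a single given cell, which forces r4c2 = 4.
Cage j is a single given cell, so r4c5 = 5.
The only place for 1 in row 1 is r1c5.
In row 4, 3 can only go at r4c1, so r4c1 = 3.
Column 1 needs a 1, and only r5c1 is open for it.
Cage a has sum 9; hence r5c2 = 5.
Row 5 now contains 5, leaving r5c3 = 4.
Column 2 now contains 5, leaving r1c2 = 2.
Column 2 now contains 2, leaving r2c2 = 1.
Cage f's pair has sum 6, so r4c3 = 2.
2 is placed in row 4; hence r4c4 = 1.
Column 3 now contains 2; hence r3c3 = 1.
Cage g needs sum 7, which forces r3c4 = 5.
Cage h's pair has sum 7, so r2c1 = 5.
Row 2 now contains 5, leaving r2c3 = 3.
Row 3 now contains 5, so r3c1 = 2.
Row 3 now contains 2, which forces r3c5 = 4.
Column 1 now contains 5, leaving r1c1 = 4.
Column 3 now contains 3, so r1c3 = 5.
Cage d needs sum 14, so r1c4 = 3.
Cage e needs sum 8, which forces r2c4 = 4.
Column 5 now contains 4, which forces r2c5 = 2.
Column 4 now contains 3, leaving r5c4 = 2.
Column 5 now contains 2, leaving r5c5 = 3.
Completed grid: 4 2 5 3 1 / 5 1 3 4 2 / 2 3 1 5 4 / 3 4 2 1 5 / 1 5 4 2 3.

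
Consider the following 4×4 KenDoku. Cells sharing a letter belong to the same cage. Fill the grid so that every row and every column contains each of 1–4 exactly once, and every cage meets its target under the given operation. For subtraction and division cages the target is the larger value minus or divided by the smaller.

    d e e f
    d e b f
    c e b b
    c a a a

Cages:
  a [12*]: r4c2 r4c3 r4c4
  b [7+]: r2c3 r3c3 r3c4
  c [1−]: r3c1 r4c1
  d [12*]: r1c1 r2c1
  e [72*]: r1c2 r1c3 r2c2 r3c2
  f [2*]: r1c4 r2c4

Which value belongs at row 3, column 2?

3

Cage e needs product 72, so r1c3 = 3.
Row 1 now contains 3, so r1c1 = 4.
4 is placed in row 1, so r1c2 = 2.
2 is placed in row 1; hence r1c4 = 1.
Cage d's pair has product 12, leaving r2c1 = 3.
Row 2 now contains 3; hence r2c2 = 4.
Column 4 already has 1, leaving r2c4 = 2.
Column 2 now contains 4, leaving r3c2 = 3.
Column 4 already has 2; hence r3c4 = 4.
3 is placed in column 2, which forces r4c2 = 1.
1 is placed in row 4, leaving r4c3 = 4.
Column 4 now contains 4, leaving r4c4 = 3.
2 is placed in row 2, which forces r2c3 = 1.
Cage c needs two cells with difference 1, leaving r3c1 = 1.
The 3 cells of cage b must have sum 7, so r3c3 = 2.
1 is placed in row 4; hence r4c1 = 2.
Completed grid: 4 2 3 1 / 3 4 1 2 / 1 3 2 4 / 2 1 4 3.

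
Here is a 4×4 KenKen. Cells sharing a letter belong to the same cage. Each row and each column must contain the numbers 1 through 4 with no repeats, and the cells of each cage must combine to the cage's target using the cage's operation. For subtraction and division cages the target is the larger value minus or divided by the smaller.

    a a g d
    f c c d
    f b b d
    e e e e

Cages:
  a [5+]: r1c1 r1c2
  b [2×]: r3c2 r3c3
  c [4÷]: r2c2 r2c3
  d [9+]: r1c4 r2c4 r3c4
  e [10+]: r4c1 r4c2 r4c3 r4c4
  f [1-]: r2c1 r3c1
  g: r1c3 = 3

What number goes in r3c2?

Cage g is given; hence r1c3 = 3.
In row 1, 2 can only go at r1c4, so r1c4 = 2.
Row 2 needs a 2, and only r2c1 is open for it.
The only place for 3 in row 2 is r2c4.
3 is placed in column 4, leaving r3c4 = 4.
4 is placed in column 4, leaving r4c4 = 1.
In row 3, 3 can only go at r3c1, so r3c1 = 3.
Column 1 now contains 3; hence r4c1 = 4.
The 4 cells of cage e must have sum 10, which forces r4c2 = 3.
Cage e needs sum 10, which forces r4c3 = 2.
4 is placed in column 1, so r1c1 = 1.
Cage a needs two cells with sum 5, which forces r1c2 = 4.
4 is placed in column 2, which forces r2c2 = 1.
1 is placed in row 2, which forces r2c3 = 4.
Cage b needs two cells with product 2; hence r3c2 = 2.
2 is placed in column 3, so r3c3 = 1.
Completed grid: 1 4 3 2 / 2 1 4 3 / 3 2 1 4 / 4 3 2 1.

2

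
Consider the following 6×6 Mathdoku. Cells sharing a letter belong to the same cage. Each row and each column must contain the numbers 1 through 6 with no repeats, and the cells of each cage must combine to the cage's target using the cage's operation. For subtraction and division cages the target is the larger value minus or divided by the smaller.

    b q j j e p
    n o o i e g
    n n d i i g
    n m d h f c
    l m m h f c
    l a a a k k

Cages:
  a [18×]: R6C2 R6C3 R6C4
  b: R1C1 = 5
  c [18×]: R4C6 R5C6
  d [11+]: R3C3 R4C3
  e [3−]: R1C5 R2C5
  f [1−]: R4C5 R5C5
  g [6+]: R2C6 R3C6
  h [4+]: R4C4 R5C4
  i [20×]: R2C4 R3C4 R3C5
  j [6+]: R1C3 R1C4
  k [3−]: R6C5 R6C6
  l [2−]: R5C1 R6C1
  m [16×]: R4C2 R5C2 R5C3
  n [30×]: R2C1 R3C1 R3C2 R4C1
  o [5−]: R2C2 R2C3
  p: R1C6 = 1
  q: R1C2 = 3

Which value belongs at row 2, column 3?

1

Cage b is given; hence R1C1 = 5.
Cage q is a single given cell; hence R1C2 = 3.
P is a freebie, leaving R1C6 = 1.
Cage n needs product 30, leaving R3C2 = 5.
Row 3 already has 5, leaving R3C3 = 6.
6 is placed in column 3; hence R4C3 = 5.
The two cells of cage o must have difference 5; hence R2C2 = 6.
6 is placed in column 3, which forces R2C3 = 1.
Cage i needs product 20; hence R2C4 = 5.
5 is placed in row 2; hence R2C5 = 3.
6 is placed in column 2, so R6C2 = 1.
1 is placed in column 3; hence R6C3 = 3.
3 is placed in row 6, which forces R6C4 = 6.
Cage e needs two cells with difference 3; hence R1C5 = 6.
3 is placed in row 2, leaving R2C1 = 2.
Row 2 already has 2, which forces R2C6 = 4.
Column 6 already has 4; hence R3C6 = 2.
Cage m has product 16, so R4C2 = 2.
1 is placed in column 2; hence R5C2 = 4.
The 3 cells of cage m must have product 16, leaving R5C3 = 2.
Column 1 now contains 2; hence R6C1 = 4.
Column 6 already has 2, which forces R6C6 = 5.
Column 3 already has 2, which forces R1C3 = 4.
Cage j needs two cells with sum 6, so R1C4 = 2.
The two cells of cage f must have difference 1, which forces R4C5 = 4.
4 is placed in row 5, so R5C1 = 6.
The two cells of cage f must have difference 1, so R5C5 = 5.
Row 5 now contains 6, leaving R5C6 = 3.
5 is placed in row 6; hence R6C5 = 2.
The 3 cells of cage i must have product 20, which forces R3C4 = 4.
Column 5 already has 4, leaving R3C5 = 1.
Cage h needs two cells with sum 4, which forces R4C4 = 3.
Column 6 now contains 3; hence R4C6 = 6.
Row 5 already has 3, leaving R5C4 = 1.
1 is placed in row 3, which forces R3C1 = 3.
3 is placed in row 4; hence R4C1 = 1.
Filled in: 5 3 4 2 6 1 / 2 6 1 5 3 4 / 3 5 6 4 1 2 / 1 2 5 3 4 6 / 6 4 2 1 5 3 / 4 1 3 6 2 5.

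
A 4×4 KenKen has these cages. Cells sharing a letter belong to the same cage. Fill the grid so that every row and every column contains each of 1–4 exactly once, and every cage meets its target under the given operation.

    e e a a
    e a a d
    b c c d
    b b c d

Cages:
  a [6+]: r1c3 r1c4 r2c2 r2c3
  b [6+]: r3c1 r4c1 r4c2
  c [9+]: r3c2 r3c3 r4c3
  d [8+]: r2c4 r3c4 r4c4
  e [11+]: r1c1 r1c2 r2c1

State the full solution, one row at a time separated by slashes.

The 3 cells of cage e must have sum 11, leaving r1c1 = 3.
Cage e needs sum 11, leaving r1c2 = 4.
Cage e has sum 11; hence r2c1 = 4.
The 3 cells of cage b must have sum 6, which forces r4c2 = 3.
Column 2 already has 3, leaving r3c2 = 2.
Cage c has sum 9, which forces r3c3 = 3.
The 3 cells of cage c must have sum 9, which forces r4c3 = 4.
Row 4 already has 4, leaving r4c4 = 1.
Cage a has sum 6, so r1c3 = 1.
Column 4 now contains 1; hence r1c4 = 2.
Column 2 now contains 2; hence r2c2 = 1.
Cage a needs sum 6, leaving r2c3 = 2.
Column 4 now contains 1, so r2c4 = 3.
Row 3 already has 2; hence r3c1 = 1.
Column 4 now contains 1, which forces r3c4 = 4.
1 is placed in row 4, so r4c1 = 2.

3 4 1 2 / 4 1 2 3 / 1 2 3 4 / 2 3 4 1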